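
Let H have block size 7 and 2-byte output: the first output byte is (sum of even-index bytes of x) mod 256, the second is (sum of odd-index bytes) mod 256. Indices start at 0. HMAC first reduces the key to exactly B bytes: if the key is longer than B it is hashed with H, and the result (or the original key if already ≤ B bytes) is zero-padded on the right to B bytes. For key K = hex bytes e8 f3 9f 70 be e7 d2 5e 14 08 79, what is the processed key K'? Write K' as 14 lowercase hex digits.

|K| = 11 > B = 7, so first hash the key.
H(K): even-index sum = 932 mod 256 = 164; odd-index sum = 688 mod 256 = 176 → a4 b0.
Zero-pad H(K) = a4 b0 to 7 bytes: K' = a4 b0 00 00 00 00 00.

a4b00000000000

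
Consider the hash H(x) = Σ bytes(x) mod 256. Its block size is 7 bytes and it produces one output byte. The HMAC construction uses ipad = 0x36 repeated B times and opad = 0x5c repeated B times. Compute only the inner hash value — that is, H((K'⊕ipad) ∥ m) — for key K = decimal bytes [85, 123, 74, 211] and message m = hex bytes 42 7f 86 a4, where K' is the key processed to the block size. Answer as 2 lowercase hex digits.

Key decimal bytes [85, 123, 74, 211] = 55 7b 4a d3 is 4 bytes ≤ B = 7; zero-pad to 7 bytes: K' = 55 7b 4a d3 00 00 00.
K' ⊕ ipad = 63 4d 7c e5 36 36 36.
Inner input = 63 4d 7c e5 36 36 36 ∥ 42 7f 86 a4.
Inner hash: sum = 99+77+124+229+54+54+54+66+127+134+164 = 1182; mod 256 = 158 → 9e.

9e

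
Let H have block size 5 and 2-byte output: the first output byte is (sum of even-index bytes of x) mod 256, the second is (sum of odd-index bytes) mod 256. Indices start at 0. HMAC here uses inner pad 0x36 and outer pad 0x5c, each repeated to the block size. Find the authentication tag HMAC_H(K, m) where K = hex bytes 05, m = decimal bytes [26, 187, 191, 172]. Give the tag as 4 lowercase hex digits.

Key hex bytes 05 is 1 byte ≤ B = 5; zero-pad to 5 bytes: K' = 05 00 00 00 00.
K' ⊕ ipad = 33 36 36 36 36.  K' ⊕ opad = 59 5c 5c 5c 5c.
Inner input = (K'⊕ipad) ∥ m = 33 36 36 36 36 ∥ 1a bb bf ac.
Inner hash: even-index sum = 518 mod 256 = 6; odd-index sum = 325 mod 256 = 69 → 06 45.
Outer input = (K'⊕opad) ∥ inner = 59 5c 5c 5c 5c ∥ 06 45.
Outer hash (tag): even-index sum = 342 mod 256 = 86; odd-index sum = 190 mod 256 = 190 → 56 be.

56be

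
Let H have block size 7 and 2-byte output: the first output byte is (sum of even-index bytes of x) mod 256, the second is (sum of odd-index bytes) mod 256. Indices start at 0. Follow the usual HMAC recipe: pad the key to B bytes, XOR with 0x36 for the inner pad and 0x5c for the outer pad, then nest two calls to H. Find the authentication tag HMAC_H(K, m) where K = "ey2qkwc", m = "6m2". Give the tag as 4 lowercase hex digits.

Key "ey2qkwc" = 65 79 32 71 6b 77 63 is exactly B = 7 bytes: K' = 65 79 32 71 6b 77 63.
K' ⊕ ipad = 53 4f 04 47 5d 41 55.  K' ⊕ opad = 39 25 6e 2d 37 2b 3f.
Inner input = (K'⊕ipad) ∥ m = 53 4f 04 47 5d 41 55 ∥ 36 6d 32.
Inner hash: even-index sum = 374 mod 256 = 118; odd-index sum = 319 mod 256 = 63 → 76 3f.
Outer input = (K'⊕opad) ∥ inner = 39 25 6e 2d 37 2b 3f ∥ 76 3f.
Outer hash (tag): even-index sum = 348 mod 256 = 92; odd-index sum = 243 mod 256 = 243 → 5c f3.

5cf3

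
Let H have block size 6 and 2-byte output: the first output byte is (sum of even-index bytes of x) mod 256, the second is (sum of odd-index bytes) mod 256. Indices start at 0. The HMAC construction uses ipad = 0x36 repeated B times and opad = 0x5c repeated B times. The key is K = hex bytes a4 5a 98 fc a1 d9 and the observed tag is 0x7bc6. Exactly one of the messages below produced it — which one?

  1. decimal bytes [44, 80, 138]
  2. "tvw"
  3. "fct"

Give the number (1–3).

2

Key hex bytes a4 5a 98 fc a1 d9 is exactly B = 6 bytes: K' = a4 5a 98 fc a1 d9.
K' ⊕ ipad = 92 6c ae ca 97 ef; K' ⊕ opad = f8 06 c4 a0 fd 85.
m1: inner = H(92 6c ae ca 97 ef 2c 50 8a) = 8d 75; tag = H(f8 06 c4 a0 fd 85 8d 75) = 46a0
m2: inner = H(92 6c ae ca 97 ef 74 76 77) = c2 9b; tag = H(f8 06 c4 a0 fd 85 c2 9b) = 7bc6 ← matches
m3: inner = H(92 6c ae ca 97 ef 66 63 74) = b1 88; tag = H(f8 06 c4 a0 fd 85 b1 88) = 6ab3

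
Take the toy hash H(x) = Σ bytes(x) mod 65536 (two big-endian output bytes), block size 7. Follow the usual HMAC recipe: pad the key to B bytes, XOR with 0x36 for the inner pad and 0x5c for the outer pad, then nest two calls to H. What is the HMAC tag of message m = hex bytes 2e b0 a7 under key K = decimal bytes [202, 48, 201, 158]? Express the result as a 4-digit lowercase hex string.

0441

Key decimal bytes [202, 48, 201, 158] = ca 30 c9 9e is 4 bytes ≤ B = 7; zero-pad to 7 bytes: K' = ca 30 c9 9e 00 00 00.
K' ⊕ ipad = fc 06 ff a8 36 36 36.  K' ⊕ opad = 96 6c 95 c2 5c 5c 5c.
Inner input = (K'⊕ipad) ∥ m = fc 06 ff a8 36 36 36 ∥ 2e b0 a7.
Inner hash: sum = 252+6+255+168+54+54+54+46+176+167 = 1232 → 04 d0.
Outer input = (K'⊕opad) ∥ inner = 96 6c 95 c2 5c 5c 5c ∥ 04 d0.
Outer hash (tag): sum = 150+108+149+194+92+92+92+4+208 = 1089 → 04 41.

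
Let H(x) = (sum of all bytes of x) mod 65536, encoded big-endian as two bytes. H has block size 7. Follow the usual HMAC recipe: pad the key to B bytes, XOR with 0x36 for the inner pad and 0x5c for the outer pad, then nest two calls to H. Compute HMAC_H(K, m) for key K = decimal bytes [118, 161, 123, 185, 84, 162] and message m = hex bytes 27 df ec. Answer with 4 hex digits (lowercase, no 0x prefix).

Key decimal bytes [118, 161, 123, 185, 84, 162] = 76 a1 7b b9 54 a2 is 6 bytes ≤ B = 7; zero-pad to 7 bytes: K' = 76 a1 7b b9 54 a2 00.
K' ⊕ ipad = 40 97 4d 8f 62 94 36.  K' ⊕ opad = 2a fd 27 e5 08 fe 5c.
Inner input = (K'⊕ipad) ∥ m = 40 97 4d 8f 62 94 36 ∥ 27 df ec.
Inner hash: sum = 64+151+77+143+98+148+54+39+223+236 = 1233 → 04 d1.
Outer input = (K'⊕opad) ∥ inner = 2a fd 27 e5 08 fe 5c ∥ 04 d1.
Outer hash (tag): sum = 42+253+39+229+8+254+92+4+209 = 1130 → 04 6a.

046a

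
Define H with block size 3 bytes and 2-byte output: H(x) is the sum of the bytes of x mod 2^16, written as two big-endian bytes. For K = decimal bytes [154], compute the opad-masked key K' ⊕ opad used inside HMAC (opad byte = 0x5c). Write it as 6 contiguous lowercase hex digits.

c65c5c

Key decimal bytes [154] = 9a is 1 byte ≤ B = 3; zero-pad to 3 bytes: K' = 9a 00 00.
XOR each byte with 0x5c: 9a⊕5c=c6, 00⊕5c=5c, 00⊕5c=5c.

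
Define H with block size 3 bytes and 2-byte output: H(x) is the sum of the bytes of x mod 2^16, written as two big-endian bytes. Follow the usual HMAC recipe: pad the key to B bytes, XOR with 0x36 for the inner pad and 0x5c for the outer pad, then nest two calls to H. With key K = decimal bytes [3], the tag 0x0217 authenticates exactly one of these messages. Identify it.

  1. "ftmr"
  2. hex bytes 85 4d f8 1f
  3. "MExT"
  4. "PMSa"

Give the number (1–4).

3

Key decimal bytes [3] = 03 is 1 byte ≤ B = 3; zero-pad to 3 bytes: K' = 03 00 00.
K' ⊕ ipad = 35 36 36; K' ⊕ opad = 5f 5c 5c.
m1: inner = H(35 36 36 66 74 6d 72) = 02 5a; tag = H(5f 5c 5c 02 5a) = 0173
m2: inner = H(35 36 36 85 4d f8 1f) = 02 8a; tag = H(5f 5c 5c 02 8a) = 01a3
m3: inner = H(35 36 36 4d 45 78 54) = 01 ff; tag = H(5f 5c 5c 01 ff) = 0217 ← matches
m4: inner = H(35 36 36 50 4d 53 61) = 01 f2; tag = H(5f 5c 5c 01 f2) = 020a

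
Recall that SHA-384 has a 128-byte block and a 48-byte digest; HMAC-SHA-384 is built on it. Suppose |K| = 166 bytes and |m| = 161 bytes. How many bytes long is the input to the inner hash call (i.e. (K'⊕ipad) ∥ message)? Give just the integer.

Key is 166 > 128 bytes, so it is hashed to 48 bytes then zero-padded to 128: |K'| = 128.
Inner input = (K'⊕ipad) ∥ m → 128 + 161 = 289 bytes.

289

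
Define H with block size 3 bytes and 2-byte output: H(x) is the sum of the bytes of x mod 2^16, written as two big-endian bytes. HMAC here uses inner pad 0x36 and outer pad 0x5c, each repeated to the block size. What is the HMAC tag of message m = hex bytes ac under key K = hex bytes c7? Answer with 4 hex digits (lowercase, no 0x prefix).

015e

Key hex bytes c7 is 1 byte ≤ B = 3; zero-pad to 3 bytes: K' = c7 00 00.
K' ⊕ ipad = f1 36 36.  K' ⊕ opad = 9b 5c 5c.
Inner input = (K'⊕ipad) ∥ m = f1 36 36 ∥ ac.
Inner hash: sum = 241+54+54+172 = 521 → 02 09.
Outer input = (K'⊕opad) ∥ inner = 9b 5c 5c ∥ 02 09.
Outer hash (tag): sum = 155+92+92+2+9 = 350 → 01 5e.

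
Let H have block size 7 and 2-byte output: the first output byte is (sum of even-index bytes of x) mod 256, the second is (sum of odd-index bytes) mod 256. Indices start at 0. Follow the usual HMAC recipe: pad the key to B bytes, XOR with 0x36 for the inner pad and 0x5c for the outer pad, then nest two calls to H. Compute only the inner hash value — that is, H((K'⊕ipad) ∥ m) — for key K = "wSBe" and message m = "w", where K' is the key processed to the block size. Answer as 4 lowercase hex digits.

Key "wSBe" = 77 53 42 65 is 4 bytes ≤ B = 7; zero-pad to 7 bytes: K' = 77 53 42 65 00 00 00.
K' ⊕ ipad = 41 65 74 53 36 36 36.
Inner input = 41 65 74 53 36 36 36 ∥ 77.
Inner hash: even-index sum = 289 mod 256 = 33; odd-index sum = 357 mod 256 = 101 → 21 65.

2165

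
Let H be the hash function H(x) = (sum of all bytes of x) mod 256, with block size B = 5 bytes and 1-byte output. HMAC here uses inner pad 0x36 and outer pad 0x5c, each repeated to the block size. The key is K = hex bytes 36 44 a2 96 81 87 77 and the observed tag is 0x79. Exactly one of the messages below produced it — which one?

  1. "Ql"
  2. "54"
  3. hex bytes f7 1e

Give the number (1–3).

1

Key hex bytes 36 44 a2 96 81 87 77 is 7 bytes > B = 5, so hash it first: H(key) = 31, then zero-pad to 5 bytes: K' = 31 00 00 00 00.
K' ⊕ ipad = 07 36 36 36 36; K' ⊕ opad = 6d 5c 5c 5c 5c.
m1: inner = H(07 36 36 36 36 51 6c) = 9c; tag = H(6d 5c 5c 5c 5c 9c) = 79 ← matches
m2: inner = H(07 36 36 36 36 35 34) = 48; tag = H(6d 5c 5c 5c 5c 48) = 25
m3: inner = H(07 36 36 36 36 f7 1e) = f4; tag = H(6d 5c 5c 5c 5c f4) = d1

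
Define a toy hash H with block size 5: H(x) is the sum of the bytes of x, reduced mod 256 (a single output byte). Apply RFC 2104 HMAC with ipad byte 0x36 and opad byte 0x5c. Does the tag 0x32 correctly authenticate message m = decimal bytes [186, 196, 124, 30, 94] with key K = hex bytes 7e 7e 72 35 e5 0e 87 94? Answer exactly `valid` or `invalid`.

valid

Key hex bytes 7e 7e 72 35 e5 0e 87 94 is 8 bytes > B = 5, so hash it first: H(key) = b1, then zero-pad to 5 bytes: K' = b1 00 00 00 00.
K' ⊕ ipad = 87 36 36 36 36; K' ⊕ opad = ed 5c 5c 5c 5c.
Inner hash: sum = 135+54+54+54+54+186+196+124+30+94 = 981; mod 256 = 213 → d5.
Outer hash (recomputed tag): sum = 237+92+92+92+92+213 = 818; mod 256 = 50 → 32.
Recomputed tag = 32; claimed = 32 → match.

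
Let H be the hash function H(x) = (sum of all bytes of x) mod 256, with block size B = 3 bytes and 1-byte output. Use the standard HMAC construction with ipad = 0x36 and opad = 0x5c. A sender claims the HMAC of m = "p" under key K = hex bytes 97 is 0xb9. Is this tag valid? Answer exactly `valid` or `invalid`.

Key hex bytes 97 is 1 byte ≤ B = 3; zero-pad to 3 bytes: K' = 97 00 00.
K' ⊕ ipad = a1 36 36; K' ⊕ opad = cb 5c 5c.
Inner hash: sum = 161+54+54+112 = 381; mod 256 = 125 → 7d.
Outer hash (recomputed tag): sum = 203+92+92+125 = 512; mod 256 = 0 → 00.
Recomputed tag = 00; claimed = b9 → mismatch.

invalid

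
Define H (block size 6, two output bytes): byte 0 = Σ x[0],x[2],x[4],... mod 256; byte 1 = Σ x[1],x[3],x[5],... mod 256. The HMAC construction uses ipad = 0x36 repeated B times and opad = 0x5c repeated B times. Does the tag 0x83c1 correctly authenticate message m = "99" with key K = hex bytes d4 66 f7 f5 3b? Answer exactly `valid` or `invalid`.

valid

Key hex bytes d4 66 f7 f5 3b is 5 bytes ≤ B = 6; zero-pad to 6 bytes: K' = d4 66 f7 f5 3b 00.
K' ⊕ ipad = e2 50 c1 c3 0d 36; K' ⊕ opad = 88 3a ab a9 67 5c.
Inner hash: even-index sum = 489 mod 256 = 233; odd-index sum = 386 mod 256 = 130 → e9 82.
Outer hash (recomputed tag): even-index sum = 643 mod 256 = 131; odd-index sum = 449 mod 256 = 193 → 83 c1.
Recomputed tag = 83c1; claimed = 83c1 → match.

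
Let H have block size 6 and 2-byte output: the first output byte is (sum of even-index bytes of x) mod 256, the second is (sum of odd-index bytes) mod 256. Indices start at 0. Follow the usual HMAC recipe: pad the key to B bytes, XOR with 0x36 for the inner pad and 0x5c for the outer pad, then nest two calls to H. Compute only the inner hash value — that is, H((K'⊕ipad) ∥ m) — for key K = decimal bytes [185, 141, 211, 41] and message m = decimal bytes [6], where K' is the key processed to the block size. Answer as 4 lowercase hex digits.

Key decimal bytes [185, 141, 211, 41] = b9 8d d3 29 is 4 bytes ≤ B = 6; zero-pad to 6 bytes: K' = b9 8d d3 29 00 00.
K' ⊕ ipad = 8f bb e5 1f 36 36.
Inner input = 8f bb e5 1f 36 36 ∥ 06.
Inner hash: even-index sum = 432 mod 256 = 176; odd-index sum = 272 mod 256 = 16 → b0 10.

b010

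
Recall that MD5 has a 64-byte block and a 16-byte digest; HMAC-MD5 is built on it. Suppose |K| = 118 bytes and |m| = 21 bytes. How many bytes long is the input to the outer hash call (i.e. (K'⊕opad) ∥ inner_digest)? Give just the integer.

Key is 118 > 64 bytes, so it is hashed to 16 bytes then zero-padded to 64: |K'| = 64.
Outer input = (K'⊕opad) ∥ H(inner) → 64 + 16 = 80 bytes.

80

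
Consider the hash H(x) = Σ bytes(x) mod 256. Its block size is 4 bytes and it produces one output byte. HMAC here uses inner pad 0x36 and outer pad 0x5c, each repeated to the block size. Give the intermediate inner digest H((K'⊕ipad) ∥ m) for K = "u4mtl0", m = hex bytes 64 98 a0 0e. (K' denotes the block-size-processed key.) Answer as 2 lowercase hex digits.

Key "u4mtl0" = 75 34 6d 74 6c 30 is 6 bytes > B = 4, so hash it first: H(key) = 26, then zero-pad to 4 bytes: K' = 26 00 00 00.
K' ⊕ ipad = 10 36 36 36.
Inner input = 10 36 36 36 ∥ 64 98 a0 0e.
Inner hash: sum = 16+54+54+54+100+152+160+14 = 604; mod 256 = 92 → 5c.

5c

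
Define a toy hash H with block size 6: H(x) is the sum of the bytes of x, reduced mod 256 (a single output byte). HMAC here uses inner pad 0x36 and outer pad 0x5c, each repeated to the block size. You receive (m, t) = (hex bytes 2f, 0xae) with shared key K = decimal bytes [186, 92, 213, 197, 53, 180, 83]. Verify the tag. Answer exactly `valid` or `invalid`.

Key decimal bytes [186, 92, 213, 197, 53, 180, 83] = ba 5c d5 c5 35 b4 53 is 7 bytes > B = 6, so hash it first: H(key) = ec, then zero-pad to 6 bytes: K' = ec 00 00 00 00 00.
K' ⊕ ipad = da 36 36 36 36 36; K' ⊕ opad = b0 5c 5c 5c 5c 5c.
Inner hash: sum = 218+54+54+54+54+54+47 = 535; mod 256 = 23 → 17.
Outer hash (recomputed tag): sum = 176+92+92+92+92+92+23 = 659; mod 256 = 147 → 93.
Recomputed tag = 93; claimed = ae → mismatch.

invalid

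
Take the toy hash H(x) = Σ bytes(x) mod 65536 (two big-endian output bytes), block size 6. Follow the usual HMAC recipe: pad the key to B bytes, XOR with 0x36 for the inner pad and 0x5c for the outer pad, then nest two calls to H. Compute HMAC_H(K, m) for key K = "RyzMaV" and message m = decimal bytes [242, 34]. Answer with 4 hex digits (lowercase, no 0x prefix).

00f9

Key "RyzMaV" = 52 79 7a 4d 61 56 is exactly B = 6 bytes: K' = 52 79 7a 4d 61 56.
K' ⊕ ipad = 64 4f 4c 7b 57 60.  K' ⊕ opad = 0e 25 26 11 3d 0a.
Inner input = (K'⊕ipad) ∥ m = 64 4f 4c 7b 57 60 ∥ f2 22.
Inner hash: sum = 100+79+76+123+87+96+242+34 = 837 → 03 45.
Outer input = (K'⊕opad) ∥ inner = 0e 25 26 11 3d 0a ∥ 03 45.
Outer hash (tag): sum = 14+37+38+17+61+10+3+69 = 249 → 00 f9.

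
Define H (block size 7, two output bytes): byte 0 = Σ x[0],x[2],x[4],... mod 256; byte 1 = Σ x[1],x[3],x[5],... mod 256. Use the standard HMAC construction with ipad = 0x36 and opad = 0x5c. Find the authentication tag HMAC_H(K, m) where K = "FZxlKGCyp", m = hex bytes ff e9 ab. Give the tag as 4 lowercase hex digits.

Key "FZxlKGCyp" = 46 5a 78 6c 4b 47 43 79 70 is 9 bytes > B = 7, so hash it first: H(key) = bc 86, then zero-pad to 7 bytes: K' = bc 86 00 00 00 00 00.
K' ⊕ ipad = 8a b0 36 36 36 36 36.  K' ⊕ opad = e0 da 5c 5c 5c 5c 5c.
Inner input = (K'⊕ipad) ∥ m = 8a b0 36 36 36 36 36 ∥ ff e9 ab.
Inner hash: even-index sum = 533 mod 256 = 21; odd-index sum = 710 mod 256 = 198 → 15 c6.
Outer input = (K'⊕opad) ∥ inner = e0 da 5c 5c 5c 5c 5c ∥ 15 c6.
Outer hash (tag): even-index sum = 698 mod 256 = 186; odd-index sum = 423 mod 256 = 167 → ba a7.

baa7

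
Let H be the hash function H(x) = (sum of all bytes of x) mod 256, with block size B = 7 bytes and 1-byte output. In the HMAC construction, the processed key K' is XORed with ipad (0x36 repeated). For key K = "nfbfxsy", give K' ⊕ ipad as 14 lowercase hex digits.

585054504e454f

Key "nfbfxsy" = 6e 66 62 66 78 73 79 is exactly B = 7 bytes: K' = 6e 66 62 66 78 73 79.
XOR each byte with 0x36: 6e⊕36=58, 66⊕36=50, 62⊕36=54, 66⊕36=50, 78⊕36=4e, 73⊕36=45, 79⊕36=4f.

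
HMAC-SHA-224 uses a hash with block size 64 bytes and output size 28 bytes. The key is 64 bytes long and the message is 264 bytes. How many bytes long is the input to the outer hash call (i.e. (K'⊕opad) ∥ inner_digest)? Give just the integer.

92

Key is 64 ≤ 64 bytes, zero-padded: |K'| = 64.
Outer input = (K'⊕opad) ∥ H(inner) → 64 + 28 = 92 bytes.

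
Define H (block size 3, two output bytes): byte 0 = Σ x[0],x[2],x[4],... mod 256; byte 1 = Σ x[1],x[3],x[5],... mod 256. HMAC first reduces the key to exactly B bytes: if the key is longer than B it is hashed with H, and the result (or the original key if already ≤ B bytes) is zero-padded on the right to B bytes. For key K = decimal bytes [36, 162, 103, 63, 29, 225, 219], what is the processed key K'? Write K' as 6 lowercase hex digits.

83c200

|K| = 7 > B = 3, so first hash the key.
H(K): even-index sum = 387 mod 256 = 131; odd-index sum = 450 mod 256 = 194 → 83 c2.
Zero-pad H(K) = 83 c2 to 3 bytes: K' = 83 c2 00.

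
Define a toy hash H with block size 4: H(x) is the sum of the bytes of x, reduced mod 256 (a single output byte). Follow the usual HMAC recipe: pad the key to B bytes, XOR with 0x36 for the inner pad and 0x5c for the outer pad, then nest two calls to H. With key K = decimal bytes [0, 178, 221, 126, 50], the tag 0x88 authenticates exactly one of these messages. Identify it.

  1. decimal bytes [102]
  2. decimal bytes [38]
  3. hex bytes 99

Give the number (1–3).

Key decimal bytes [0, 178, 221, 126, 50] = 00 b2 dd 7e 32 is 5 bytes > B = 4, so hash it first: H(key) = 3f, then zero-pad to 4 bytes: K' = 3f 00 00 00.
K' ⊕ ipad = 09 36 36 36; K' ⊕ opad = 63 5c 5c 5c.
m1: inner = H(09 36 36 36 66) = 11; tag = H(63 5c 5c 5c 11) = 88 ← matches
m2: inner = H(09 36 36 36 26) = d1; tag = H(63 5c 5c 5c d1) = 48
m3: inner = H(09 36 36 36 99) = 44; tag = H(63 5c 5c 5c 44) = bb

1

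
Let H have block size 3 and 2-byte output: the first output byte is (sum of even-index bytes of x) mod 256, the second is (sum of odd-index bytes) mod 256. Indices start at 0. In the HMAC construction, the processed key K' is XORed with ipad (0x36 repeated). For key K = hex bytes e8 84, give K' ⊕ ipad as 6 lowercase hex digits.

deb236

Key hex bytes e8 84 is 2 bytes ≤ B = 3; zero-pad to 3 bytes: K' = e8 84 00.
XOR each byte with 0x36: e8⊕36=de, 84⊕36=b2, 00⊕36=36.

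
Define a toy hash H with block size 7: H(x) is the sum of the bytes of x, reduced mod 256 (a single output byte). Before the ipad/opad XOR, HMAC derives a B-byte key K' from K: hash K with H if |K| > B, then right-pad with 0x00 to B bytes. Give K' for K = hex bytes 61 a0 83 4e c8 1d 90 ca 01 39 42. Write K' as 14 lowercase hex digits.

8d000000000000

|K| = 11 > B = 7, so first hash the key.
H(K): sum = 97+160+131+78+200+29+144+202+1+57+66 = 1165; mod 256 = 141 → 8d.
Zero-pad H(K) = 8d to 7 bytes: K' = 8d 00 00 00 00 00 00.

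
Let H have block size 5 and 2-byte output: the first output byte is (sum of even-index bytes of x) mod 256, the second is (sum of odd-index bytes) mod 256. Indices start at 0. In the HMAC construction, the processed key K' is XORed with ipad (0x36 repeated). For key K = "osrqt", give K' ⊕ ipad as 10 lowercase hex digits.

5945444742

Key "osrqt" = 6f 73 72 71 74 is exactly B = 5 bytes: K' = 6f 73 72 71 74.
XOR each byte with 0x36: 6f⊕36=59, 73⊕36=45, 72⊕36=44, 71⊕36=47, 74⊕36=42.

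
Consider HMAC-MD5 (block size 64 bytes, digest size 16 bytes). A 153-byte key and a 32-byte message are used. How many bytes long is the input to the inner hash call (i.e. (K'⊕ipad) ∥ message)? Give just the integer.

Key is 153 > 64 bytes, so it is hashed to 16 bytes then zero-padded to 64: |K'| = 64.
Inner input = (K'⊕ipad) ∥ m → 64 + 32 = 96 bytes.

96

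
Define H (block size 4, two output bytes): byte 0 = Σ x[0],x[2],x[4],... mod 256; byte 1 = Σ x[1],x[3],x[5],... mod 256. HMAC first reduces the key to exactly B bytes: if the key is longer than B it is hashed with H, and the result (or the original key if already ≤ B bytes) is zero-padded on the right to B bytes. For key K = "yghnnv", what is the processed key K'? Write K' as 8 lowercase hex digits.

4f4b0000

|K| = 6 > B = 4, so first hash the key.
H(K): even-index sum = 335 mod 256 = 79; odd-index sum = 331 mod 256 = 75 → 4f 4b.
Zero-pad H(K) = 4f 4b to 4 bytes: K' = 4f 4b 00 00.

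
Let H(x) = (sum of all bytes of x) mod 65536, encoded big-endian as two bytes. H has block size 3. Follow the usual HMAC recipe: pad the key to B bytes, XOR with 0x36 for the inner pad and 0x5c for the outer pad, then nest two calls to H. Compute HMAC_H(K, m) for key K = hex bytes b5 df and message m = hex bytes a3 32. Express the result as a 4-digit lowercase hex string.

Key hex bytes b5 df is 2 bytes ≤ B = 3; zero-pad to 3 bytes: K' = b5 df 00.
K' ⊕ ipad = 83 e9 36.  K' ⊕ opad = e9 83 5c.
Inner input = (K'⊕ipad) ∥ m = 83 e9 36 ∥ a3 32.
Inner hash: sum = 131+233+54+163+50 = 631 → 02 77.
Outer input = (K'⊕opad) ∥ inner = e9 83 5c ∥ 02 77.
Outer hash (tag): sum = 233+131+92+2+119 = 577 → 02 41.

0241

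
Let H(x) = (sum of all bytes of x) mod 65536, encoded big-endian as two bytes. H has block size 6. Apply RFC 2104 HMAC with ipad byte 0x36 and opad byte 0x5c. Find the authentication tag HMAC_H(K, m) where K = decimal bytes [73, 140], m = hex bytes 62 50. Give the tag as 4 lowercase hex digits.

Key decimal bytes [73, 140] = 49 8c is 2 bytes ≤ B = 6; zero-pad to 6 bytes: K' = 49 8c 00 00 00 00.
K' ⊕ ipad = 7f ba 36 36 36 36.  K' ⊕ opad = 15 d0 5c 5c 5c 5c.
Inner input = (K'⊕ipad) ∥ m = 7f ba 36 36 36 36 ∥ 62 50.
Inner hash: sum = 127+186+54+54+54+54+98+80 = 707 → 02 c3.
Outer input = (K'⊕opad) ∥ inner = 15 d0 5c 5c 5c 5c ∥ 02 c3.
Outer hash (tag): sum = 21+208+92+92+92+92+2+195 = 794 → 03 1a.

031a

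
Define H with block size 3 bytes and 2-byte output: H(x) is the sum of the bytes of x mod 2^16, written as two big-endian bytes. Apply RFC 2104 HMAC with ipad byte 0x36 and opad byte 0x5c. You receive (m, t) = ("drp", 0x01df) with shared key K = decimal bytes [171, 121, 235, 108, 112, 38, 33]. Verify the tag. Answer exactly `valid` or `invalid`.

valid

Key decimal bytes [171, 121, 235, 108, 112, 38, 33] = ab 79 eb 6c 70 26 21 is 7 bytes > B = 3, so hash it first: H(key) = 03 32, then zero-pad to 3 bytes: K' = 03 32 00.
K' ⊕ ipad = 35 04 36; K' ⊕ opad = 5f 6e 5c.
Inner hash: sum = 53+4+54+100+114+112 = 437 → 01 b5.
Outer hash (recomputed tag): sum = 95+110+92+1+181 = 479 → 01 df.
Recomputed tag = 01df; claimed = 01df → match.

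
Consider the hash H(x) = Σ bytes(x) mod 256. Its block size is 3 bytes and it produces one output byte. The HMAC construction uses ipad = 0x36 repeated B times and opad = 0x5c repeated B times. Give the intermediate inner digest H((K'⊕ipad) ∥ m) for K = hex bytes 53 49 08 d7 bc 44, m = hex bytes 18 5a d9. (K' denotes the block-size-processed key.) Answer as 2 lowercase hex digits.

04

Key hex bytes 53 49 08 d7 bc 44 is 6 bytes > B = 3, so hash it first: H(key) = 7b, then zero-pad to 3 bytes: K' = 7b 00 00.
K' ⊕ ipad = 4d 36 36.
Inner input = 4d 36 36 ∥ 18 5a d9.
Inner hash: sum = 77+54+54+24+90+217 = 516; mod 256 = 4 → 04.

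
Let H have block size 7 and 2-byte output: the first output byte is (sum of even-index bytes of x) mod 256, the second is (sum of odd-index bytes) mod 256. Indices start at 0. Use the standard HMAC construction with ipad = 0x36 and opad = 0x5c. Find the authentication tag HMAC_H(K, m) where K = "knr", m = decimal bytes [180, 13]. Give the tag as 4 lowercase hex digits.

9504

Key "knr" = 6b 6e 72 is 3 bytes ≤ B = 7; zero-pad to 7 bytes: K' = 6b 6e 72 00 00 00 00.
K' ⊕ ipad = 5d 58 44 36 36 36 36.  K' ⊕ opad = 37 32 2e 5c 5c 5c 5c.
Inner input = (K'⊕ipad) ∥ m = 5d 58 44 36 36 36 36 ∥ b4 0d.
Inner hash: even-index sum = 282 mod 256 = 26; odd-index sum = 376 mod 256 = 120 → 1a 78.
Outer input = (K'⊕opad) ∥ inner = 37 32 2e 5c 5c 5c 5c ∥ 1a 78.
Outer hash (tag): even-index sum = 405 mod 256 = 149; odd-index sum = 260 mod 256 = 4 → 95 04.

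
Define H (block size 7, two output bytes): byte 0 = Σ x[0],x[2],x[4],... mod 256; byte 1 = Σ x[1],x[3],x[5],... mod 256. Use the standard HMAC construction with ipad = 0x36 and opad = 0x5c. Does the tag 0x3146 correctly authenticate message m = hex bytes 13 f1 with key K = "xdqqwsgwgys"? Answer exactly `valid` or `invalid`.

Key "xdqqwsgwgys" = 78 64 71 71 77 73 67 77 67 79 73 is 11 bytes > B = 7, so hash it first: H(key) = a1 38, then zero-pad to 7 bytes: K' = a1 38 00 00 00 00 00.
K' ⊕ ipad = 97 0e 36 36 36 36 36; K' ⊕ opad = fd 64 5c 5c 5c 5c 5c.
Inner hash: even-index sum = 554 mod 256 = 42; odd-index sum = 141 mod 256 = 141 → 2a 8d.
Outer hash (recomputed tag): even-index sum = 670 mod 256 = 158; odd-index sum = 326 mod 256 = 70 → 9e 46.
Recomputed tag = 9e46; claimed = 3146 → mismatch.

invalid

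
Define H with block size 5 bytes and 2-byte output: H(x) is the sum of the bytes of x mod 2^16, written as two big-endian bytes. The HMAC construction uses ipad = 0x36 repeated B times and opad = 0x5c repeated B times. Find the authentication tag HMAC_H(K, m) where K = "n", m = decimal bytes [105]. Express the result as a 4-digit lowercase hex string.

Key "n" = 6e is 1 byte ≤ B = 5; zero-pad to 5 bytes: K' = 6e 00 00 00 00.
K' ⊕ ipad = 58 36 36 36 36.  K' ⊕ opad = 32 5c 5c 5c 5c.
Inner input = (K'⊕ipad) ∥ m = 58 36 36 36 36 ∥ 69.
Inner hash: sum = 88+54+54+54+54+105 = 409 → 01 99.
Outer input = (K'⊕opad) ∥ inner = 32 5c 5c 5c 5c ∥ 01 99.
Outer hash (tag): sum = 50+92+92+92+92+1+153 = 572 → 02 3c.

023c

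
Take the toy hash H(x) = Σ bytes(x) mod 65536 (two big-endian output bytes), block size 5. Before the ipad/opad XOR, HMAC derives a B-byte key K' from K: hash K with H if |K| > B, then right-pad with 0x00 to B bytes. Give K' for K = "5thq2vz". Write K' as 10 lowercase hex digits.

|K| = 7 > B = 5, so first hash the key.
H(K): sum = 53+116+104+113+50+118+122 = 676 → 02 a4.
Zero-pad H(K) = 02 a4 to 5 bytes: K' = 02 a4 00 00 00.

02a4000000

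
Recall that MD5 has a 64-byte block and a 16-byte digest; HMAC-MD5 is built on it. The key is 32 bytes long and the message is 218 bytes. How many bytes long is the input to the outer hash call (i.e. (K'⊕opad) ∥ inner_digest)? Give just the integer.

Key is 32 ≤ 64 bytes, zero-padded: |K'| = 64.
Outer input = (K'⊕opad) ∥ H(inner) → 64 + 16 = 80 bytes.

80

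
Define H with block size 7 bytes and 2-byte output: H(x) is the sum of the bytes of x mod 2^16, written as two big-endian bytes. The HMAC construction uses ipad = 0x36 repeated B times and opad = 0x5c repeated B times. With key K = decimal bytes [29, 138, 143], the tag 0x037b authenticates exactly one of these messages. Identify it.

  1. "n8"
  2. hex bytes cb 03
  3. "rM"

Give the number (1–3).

Key decimal bytes [29, 138, 143] = 1d 8a 8f is 3 bytes ≤ B = 7; zero-pad to 7 bytes: K' = 1d 8a 8f 00 00 00 00.
K' ⊕ ipad = 2b bc b9 36 36 36 36; K' ⊕ opad = 41 d6 d3 5c 5c 5c 5c.
m1: inner = H(2b bc b9 36 36 36 36 6e 38) = 03 1e; tag = H(41 d6 d3 5c 5c 5c 5c 03 1e) = 037b ← matches
m2: inner = H(2b bc b9 36 36 36 36 cb 03) = 03 46; tag = H(41 d6 d3 5c 5c 5c 5c 03 46) = 03a3
m3: inner = H(2b bc b9 36 36 36 36 72 4d) = 03 37; tag = H(41 d6 d3 5c 5c 5c 5c 03 37) = 0394

1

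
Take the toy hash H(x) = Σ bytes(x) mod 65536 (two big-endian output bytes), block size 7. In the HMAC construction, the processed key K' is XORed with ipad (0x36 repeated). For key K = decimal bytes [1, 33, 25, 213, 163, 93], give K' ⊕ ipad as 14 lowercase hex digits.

37172fe3956b36

Key decimal bytes [1, 33, 25, 213, 163, 93] = 01 21 19 d5 a3 5d is 6 bytes ≤ B = 7; zero-pad to 7 bytes: K' = 01 21 19 d5 a3 5d 00.
XOR each byte with 0x36: 01⊕36=37, 21⊕36=17, 19⊕36=2f, d5⊕36=e3, a3⊕36=95, 5d⊕36=6b, 00⊕36=36.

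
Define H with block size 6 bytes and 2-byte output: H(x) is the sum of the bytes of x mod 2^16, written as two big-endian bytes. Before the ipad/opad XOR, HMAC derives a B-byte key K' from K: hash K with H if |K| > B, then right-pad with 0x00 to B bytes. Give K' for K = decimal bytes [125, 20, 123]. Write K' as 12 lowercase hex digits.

7d147b000000

Key decimal bytes [125, 20, 123] = 7d 14 7b is 3 bytes ≤ B = 6; zero-pad to 6 bytes: K' = 7d 14 7b 00 00 00.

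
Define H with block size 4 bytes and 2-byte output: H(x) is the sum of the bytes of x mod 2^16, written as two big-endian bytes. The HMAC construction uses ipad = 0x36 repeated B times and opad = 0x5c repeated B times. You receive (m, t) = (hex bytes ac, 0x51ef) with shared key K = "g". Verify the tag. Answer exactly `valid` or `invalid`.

Key "g" = 67 is 1 byte ≤ B = 4; zero-pad to 4 bytes: K' = 67 00 00 00.
K' ⊕ ipad = 51 36 36 36; K' ⊕ opad = 3b 5c 5c 5c.
Inner hash: sum = 81+54+54+54+172 = 415 → 01 9f.
Outer hash (recomputed tag): sum = 59+92+92+92+1+159 = 495 → 01 ef.
Recomputed tag = 01ef; claimed = 51ef → mismatch.

invalid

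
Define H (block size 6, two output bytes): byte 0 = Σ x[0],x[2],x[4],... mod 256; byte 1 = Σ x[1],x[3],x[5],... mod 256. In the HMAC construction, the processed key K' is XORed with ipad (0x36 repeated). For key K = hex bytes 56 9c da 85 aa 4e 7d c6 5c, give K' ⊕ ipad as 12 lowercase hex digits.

Key hex bytes 56 9c da 85 aa 4e 7d c6 5c is 9 bytes > B = 6, so hash it first: H(key) = b3 35, then zero-pad to 6 bytes: K' = b3 35 00 00 00 00.
XOR each byte with 0x36: b3⊕36=85, 35⊕36=03, 00⊕36=36, 00⊕36=36, 00⊕36=36, 00⊕36=36.

850336363636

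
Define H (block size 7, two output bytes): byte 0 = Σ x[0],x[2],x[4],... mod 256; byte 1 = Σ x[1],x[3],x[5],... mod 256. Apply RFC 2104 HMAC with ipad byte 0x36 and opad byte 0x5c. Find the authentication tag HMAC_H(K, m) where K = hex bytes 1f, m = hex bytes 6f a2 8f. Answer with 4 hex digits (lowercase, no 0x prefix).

Key hex bytes 1f is 1 byte ≤ B = 7; zero-pad to 7 bytes: K' = 1f 00 00 00 00 00 00.
K' ⊕ ipad = 29 36 36 36 36 36 36.  K' ⊕ opad = 43 5c 5c 5c 5c 5c 5c.
Inner input = (K'⊕ipad) ∥ m = 29 36 36 36 36 36 36 ∥ 6f a2 8f.
Inner hash: even-index sum = 365 mod 256 = 109; odd-index sum = 416 mod 256 = 160 → 6d a0.
Outer input = (K'⊕opad) ∥ inner = 43 5c 5c 5c 5c 5c 5c ∥ 6d a0.
Outer hash (tag): even-index sum = 503 mod 256 = 247; odd-index sum = 385 mod 256 = 129 → f7 81.

f781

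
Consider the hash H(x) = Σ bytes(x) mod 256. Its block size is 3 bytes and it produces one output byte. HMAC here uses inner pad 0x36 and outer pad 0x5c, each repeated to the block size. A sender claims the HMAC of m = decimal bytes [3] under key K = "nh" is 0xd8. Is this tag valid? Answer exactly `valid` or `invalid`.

invalid

Key "nh" = 6e 68 is 2 bytes ≤ B = 3; zero-pad to 3 bytes: K' = 6e 68 00.
K' ⊕ ipad = 58 5e 36; K' ⊕ opad = 32 34 5c.
Inner hash: sum = 88+94+54+3 = 239 → ef.
Outer hash (recomputed tag): sum = 50+52+92+239 = 433; mod 256 = 177 → b1.
Recomputed tag = b1; claimed = d8 → mismatch.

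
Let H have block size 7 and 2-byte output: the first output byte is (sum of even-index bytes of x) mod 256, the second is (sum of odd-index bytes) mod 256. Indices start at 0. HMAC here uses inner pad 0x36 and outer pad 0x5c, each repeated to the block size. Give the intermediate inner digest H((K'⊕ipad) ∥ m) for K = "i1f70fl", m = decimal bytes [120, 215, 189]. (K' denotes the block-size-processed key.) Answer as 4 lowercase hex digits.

Key "i1f70fl" = 69 31 66 37 30 66 6c is exactly B = 7 bytes: K' = 69 31 66 37 30 66 6c.
K' ⊕ ipad = 5f 07 50 01 06 50 5a.
Inner input = 5f 07 50 01 06 50 5a ∥ 78 d7 bd.
Inner hash: even-index sum = 486 mod 256 = 230; odd-index sum = 397 mod 256 = 141 → e6 8d.

e68d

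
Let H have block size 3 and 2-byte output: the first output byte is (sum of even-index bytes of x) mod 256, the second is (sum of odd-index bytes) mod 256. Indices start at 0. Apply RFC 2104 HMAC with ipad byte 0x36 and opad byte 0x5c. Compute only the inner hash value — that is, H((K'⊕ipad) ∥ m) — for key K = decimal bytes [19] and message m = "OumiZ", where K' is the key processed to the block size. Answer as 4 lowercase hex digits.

394c

Key decimal bytes [19] = 13 is 1 byte ≤ B = 3; zero-pad to 3 bytes: K' = 13 00 00.
K' ⊕ ipad = 25 36 36.
Inner input = 25 36 36 ∥ 4f 75 6d 69 5a.
Inner hash: even-index sum = 313 mod 256 = 57; odd-index sum = 332 mod 256 = 76 → 39 4c.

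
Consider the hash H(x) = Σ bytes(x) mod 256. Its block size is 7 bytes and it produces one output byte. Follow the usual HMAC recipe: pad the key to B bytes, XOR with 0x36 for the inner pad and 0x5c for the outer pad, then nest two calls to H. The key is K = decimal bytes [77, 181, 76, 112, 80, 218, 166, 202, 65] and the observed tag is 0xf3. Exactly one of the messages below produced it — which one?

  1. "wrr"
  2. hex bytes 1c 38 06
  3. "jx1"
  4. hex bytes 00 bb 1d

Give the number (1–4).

3

Key decimal bytes [77, 181, 76, 112, 80, 218, 166, 202, 65] = 4d b5 4c 70 50 da a6 ca 41 is 9 bytes > B = 7, so hash it first: H(key) = 99, then zero-pad to 7 bytes: K' = 99 00 00 00 00 00 00.
K' ⊕ ipad = af 36 36 36 36 36 36; K' ⊕ opad = c5 5c 5c 5c 5c 5c 5c.
m1: inner = H(af 36 36 36 36 36 36 77 72 72) = 4e; tag = H(c5 5c 5c 5c 5c 5c 5c 4e) = 3b
m2: inner = H(af 36 36 36 36 36 36 1c 38 06) = 4d; tag = H(c5 5c 5c 5c 5c 5c 5c 4d) = 3a
m3: inner = H(af 36 36 36 36 36 36 6a 78 31) = 06; tag = H(c5 5c 5c 5c 5c 5c 5c 06) = f3 ← matches
m4: inner = H(af 36 36 36 36 36 36 00 bb 1d) = cb; tag = H(c5 5c 5c 5c 5c 5c 5c cb) = b8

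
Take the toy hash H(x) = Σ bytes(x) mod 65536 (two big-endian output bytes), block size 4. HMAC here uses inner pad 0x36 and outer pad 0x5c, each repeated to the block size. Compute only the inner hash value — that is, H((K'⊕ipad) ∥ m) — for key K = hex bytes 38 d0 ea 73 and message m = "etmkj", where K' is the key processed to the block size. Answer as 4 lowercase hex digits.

0430

Key hex bytes 38 d0 ea 73 is exactly B = 4 bytes: K' = 38 d0 ea 73.
K' ⊕ ipad = 0e e6 dc 45.
Inner input = 0e e6 dc 45 ∥ 65 74 6d 6b 6a.
Inner hash: sum = 14+230+220+69+101+116+109+107+106 = 1072 → 04 30.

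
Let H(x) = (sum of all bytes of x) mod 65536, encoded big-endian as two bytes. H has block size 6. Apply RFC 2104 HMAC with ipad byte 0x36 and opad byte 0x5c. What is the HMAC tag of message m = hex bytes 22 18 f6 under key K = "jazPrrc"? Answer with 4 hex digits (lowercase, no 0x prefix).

0277

Key "jazPrrc" = 6a 61 7a 50 72 72 63 is 7 bytes > B = 6, so hash it first: H(key) = 02 dc, then zero-pad to 6 bytes: K' = 02 dc 00 00 00 00.
K' ⊕ ipad = 34 ea 36 36 36 36.  K' ⊕ opad = 5e 80 5c 5c 5c 5c.
Inner input = (K'⊕ipad) ∥ m = 34 ea 36 36 36 36 ∥ 22 18 f6.
Inner hash: sum = 52+234+54+54+54+54+34+24+246 = 806 → 03 26.
Outer input = (K'⊕opad) ∥ inner = 5e 80 5c 5c 5c 5c ∥ 03 26.
Outer hash (tag): sum = 94+128+92+92+92+92+3+38 = 631 → 02 77.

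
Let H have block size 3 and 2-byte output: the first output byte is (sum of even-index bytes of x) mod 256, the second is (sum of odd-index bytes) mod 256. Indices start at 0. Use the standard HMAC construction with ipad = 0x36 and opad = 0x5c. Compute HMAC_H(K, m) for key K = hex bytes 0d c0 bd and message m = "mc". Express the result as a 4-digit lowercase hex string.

95c5

Key hex bytes 0d c0 bd is exactly B = 3 bytes: K' = 0d c0 bd.
K' ⊕ ipad = 3b f6 8b.  K' ⊕ opad = 51 9c e1.
Inner input = (K'⊕ipad) ∥ m = 3b f6 8b ∥ 6d 63.
Inner hash: even-index sum = 297 mod 256 = 41; odd-index sum = 355 mod 256 = 99 → 29 63.
Outer input = (K'⊕opad) ∥ inner = 51 9c e1 ∥ 29 63.
Outer hash (tag): even-index sum = 405 mod 256 = 149; odd-index sum = 197 mod 256 = 197 → 95 c5.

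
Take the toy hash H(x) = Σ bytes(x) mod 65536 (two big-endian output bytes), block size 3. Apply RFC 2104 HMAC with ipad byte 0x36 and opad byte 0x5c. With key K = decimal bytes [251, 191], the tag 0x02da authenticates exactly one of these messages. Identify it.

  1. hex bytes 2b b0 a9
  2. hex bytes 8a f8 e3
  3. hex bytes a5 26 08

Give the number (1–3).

Key decimal bytes [251, 191] = fb bf is 2 bytes ≤ B = 3; zero-pad to 3 bytes: K' = fb bf 00.
K' ⊕ ipad = cd 89 36; K' ⊕ opad = a7 e3 5c.
m1: inner = H(cd 89 36 2b b0 a9) = 03 10; tag = H(a7 e3 5c 03 10) = 01f9
m2: inner = H(cd 89 36 8a f8 e3) = 03 f1; tag = H(a7 e3 5c 03 f1) = 02da ← matches
m3: inner = H(cd 89 36 a5 26 08) = 02 5f; tag = H(a7 e3 5c 02 5f) = 0247

2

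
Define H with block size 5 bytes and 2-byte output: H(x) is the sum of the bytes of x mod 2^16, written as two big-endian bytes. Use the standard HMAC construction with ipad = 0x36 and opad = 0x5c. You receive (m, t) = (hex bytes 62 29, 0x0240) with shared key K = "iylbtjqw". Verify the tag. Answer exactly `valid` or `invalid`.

Key "iylbtjqw" = 69 79 6c 62 74 6a 71 77 is 8 bytes > B = 5, so hash it first: H(key) = 03 76, then zero-pad to 5 bytes: K' = 03 76 00 00 00.
K' ⊕ ipad = 35 40 36 36 36; K' ⊕ opad = 5f 2a 5c 5c 5c.
Inner hash: sum = 53+64+54+54+54+98+41 = 418 → 01 a2.
Outer hash (recomputed tag): sum = 95+42+92+92+92+1+162 = 576 → 02 40.
Recomputed tag = 0240; claimed = 0240 → match.

valid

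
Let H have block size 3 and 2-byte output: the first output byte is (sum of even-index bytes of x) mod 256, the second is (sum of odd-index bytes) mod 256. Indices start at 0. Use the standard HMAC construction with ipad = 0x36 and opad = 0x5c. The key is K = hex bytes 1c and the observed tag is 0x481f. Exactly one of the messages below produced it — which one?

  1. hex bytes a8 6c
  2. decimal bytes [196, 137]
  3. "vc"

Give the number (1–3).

Key hex bytes 1c is 1 byte ≤ B = 3; zero-pad to 3 bytes: K' = 1c 00 00.
K' ⊕ ipad = 2a 36 36; K' ⊕ opad = 40 5c 5c.
m1: inner = H(2a 36 36 a8 6c) = cc de; tag = H(40 5c 5c cc de) = 7a28
m2: inner = H(2a 36 36 c4 89) = e9 fa; tag = H(40 5c 5c e9 fa) = 9645
m3: inner = H(2a 36 36 76 63) = c3 ac; tag = H(40 5c 5c c3 ac) = 481f ← matches

3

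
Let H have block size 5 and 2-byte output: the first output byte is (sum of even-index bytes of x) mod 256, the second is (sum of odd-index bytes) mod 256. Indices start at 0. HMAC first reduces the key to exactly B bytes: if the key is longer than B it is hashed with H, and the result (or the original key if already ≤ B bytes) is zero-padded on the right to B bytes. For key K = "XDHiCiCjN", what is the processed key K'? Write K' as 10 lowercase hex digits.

|K| = 9 > B = 5, so first hash the key.
H(K): even-index sum = 372 mod 256 = 116; odd-index sum = 384 mod 256 = 128 → 74 80.
Zero-pad H(K) = 74 80 to 5 bytes: K' = 74 80 00 00 00.

7480000000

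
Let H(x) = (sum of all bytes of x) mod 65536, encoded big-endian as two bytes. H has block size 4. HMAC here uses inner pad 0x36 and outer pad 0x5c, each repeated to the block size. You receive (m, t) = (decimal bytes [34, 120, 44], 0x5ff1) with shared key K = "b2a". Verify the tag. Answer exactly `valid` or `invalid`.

invalid

Key "b2a" = 62 32 61 is 3 bytes ≤ B = 4; zero-pad to 4 bytes: K' = 62 32 61 00.
K' ⊕ ipad = 54 04 57 36; K' ⊕ opad = 3e 6e 3d 5c.
Inner hash: sum = 84+4+87+54+34+120+44 = 427 → 01 ab.
Outer hash (recomputed tag): sum = 62+110+61+92+1+171 = 497 → 01 f1.
Recomputed tag = 01f1; claimed = 5ff1 → mismatch.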